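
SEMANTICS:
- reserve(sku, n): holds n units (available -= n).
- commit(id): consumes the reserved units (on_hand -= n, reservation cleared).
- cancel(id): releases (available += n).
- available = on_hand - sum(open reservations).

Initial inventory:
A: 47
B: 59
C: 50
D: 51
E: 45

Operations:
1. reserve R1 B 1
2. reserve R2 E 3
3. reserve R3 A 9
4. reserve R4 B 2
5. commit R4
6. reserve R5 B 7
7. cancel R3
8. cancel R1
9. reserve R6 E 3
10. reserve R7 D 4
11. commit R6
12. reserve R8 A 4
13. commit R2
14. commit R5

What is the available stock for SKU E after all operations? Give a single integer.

Answer: 39

Derivation:
Step 1: reserve R1 B 1 -> on_hand[A=47 B=59 C=50 D=51 E=45] avail[A=47 B=58 C=50 D=51 E=45] open={R1}
Step 2: reserve R2 E 3 -> on_hand[A=47 B=59 C=50 D=51 E=45] avail[A=47 B=58 C=50 D=51 E=42] open={R1,R2}
Step 3: reserve R3 A 9 -> on_hand[A=47 B=59 C=50 D=51 E=45] avail[A=38 B=58 C=50 D=51 E=42] open={R1,R2,R3}
Step 4: reserve R4 B 2 -> on_hand[A=47 B=59 C=50 D=51 E=45] avail[A=38 B=56 C=50 D=51 E=42] open={R1,R2,R3,R4}
Step 5: commit R4 -> on_hand[A=47 B=57 C=50 D=51 E=45] avail[A=38 B=56 C=50 D=51 E=42] open={R1,R2,R3}
Step 6: reserve R5 B 7 -> on_hand[A=47 B=57 C=50 D=51 E=45] avail[A=38 B=49 C=50 D=51 E=42] open={R1,R2,R3,R5}
Step 7: cancel R3 -> on_hand[A=47 B=57 C=50 D=51 E=45] avail[A=47 B=49 C=50 D=51 E=42] open={R1,R2,R5}
Step 8: cancel R1 -> on_hand[A=47 B=57 C=50 D=51 E=45] avail[A=47 B=50 C=50 D=51 E=42] open={R2,R5}
Step 9: reserve R6 E 3 -> on_hand[A=47 B=57 C=50 D=51 E=45] avail[A=47 B=50 C=50 D=51 E=39] open={R2,R5,R6}
Step 10: reserve R7 D 4 -> on_hand[A=47 B=57 C=50 D=51 E=45] avail[A=47 B=50 C=50 D=47 E=39] open={R2,R5,R6,R7}
Step 11: commit R6 -> on_hand[A=47 B=57 C=50 D=51 E=42] avail[A=47 B=50 C=50 D=47 E=39] open={R2,R5,R7}
Step 12: reserve R8 A 4 -> on_hand[A=47 B=57 C=50 D=51 E=42] avail[A=43 B=50 C=50 D=47 E=39] open={R2,R5,R7,R8}
Step 13: commit R2 -> on_hand[A=47 B=57 C=50 D=51 E=39] avail[A=43 B=50 C=50 D=47 E=39] open={R5,R7,R8}
Step 14: commit R5 -> on_hand[A=47 B=50 C=50 D=51 E=39] avail[A=43 B=50 C=50 D=47 E=39] open={R7,R8}
Final available[E] = 39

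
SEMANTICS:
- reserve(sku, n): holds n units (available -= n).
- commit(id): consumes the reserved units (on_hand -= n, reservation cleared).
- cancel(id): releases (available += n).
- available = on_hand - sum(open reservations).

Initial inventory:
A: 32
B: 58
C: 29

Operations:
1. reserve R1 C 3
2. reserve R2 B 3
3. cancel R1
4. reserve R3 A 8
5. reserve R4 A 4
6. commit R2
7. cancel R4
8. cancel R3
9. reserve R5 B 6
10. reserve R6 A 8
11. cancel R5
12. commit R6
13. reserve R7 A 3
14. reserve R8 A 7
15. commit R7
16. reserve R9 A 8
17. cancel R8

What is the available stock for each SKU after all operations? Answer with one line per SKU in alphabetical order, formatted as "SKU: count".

Step 1: reserve R1 C 3 -> on_hand[A=32 B=58 C=29] avail[A=32 B=58 C=26] open={R1}
Step 2: reserve R2 B 3 -> on_hand[A=32 B=58 C=29] avail[A=32 B=55 C=26] open={R1,R2}
Step 3: cancel R1 -> on_hand[A=32 B=58 C=29] avail[A=32 B=55 C=29] open={R2}
Step 4: reserve R3 A 8 -> on_hand[A=32 B=58 C=29] avail[A=24 B=55 C=29] open={R2,R3}
Step 5: reserve R4 A 4 -> on_hand[A=32 B=58 C=29] avail[A=20 B=55 C=29] open={R2,R3,R4}
Step 6: commit R2 -> on_hand[A=32 B=55 C=29] avail[A=20 B=55 C=29] open={R3,R4}
Step 7: cancel R4 -> on_hand[A=32 B=55 C=29] avail[A=24 B=55 C=29] open={R3}
Step 8: cancel R3 -> on_hand[A=32 B=55 C=29] avail[A=32 B=55 C=29] open={}
Step 9: reserve R5 B 6 -> on_hand[A=32 B=55 C=29] avail[A=32 B=49 C=29] open={R5}
Step 10: reserve R6 A 8 -> on_hand[A=32 B=55 C=29] avail[A=24 B=49 C=29] open={R5,R6}
Step 11: cancel R5 -> on_hand[A=32 B=55 C=29] avail[A=24 B=55 C=29] open={R6}
Step 12: commit R6 -> on_hand[A=24 B=55 C=29] avail[A=24 B=55 C=29] open={}
Step 13: reserve R7 A 3 -> on_hand[A=24 B=55 C=29] avail[A=21 B=55 C=29] open={R7}
Step 14: reserve R8 A 7 -> on_hand[A=24 B=55 C=29] avail[A=14 B=55 C=29] open={R7,R8}
Step 15: commit R7 -> on_hand[A=21 B=55 C=29] avail[A=14 B=55 C=29] open={R8}
Step 16: reserve R9 A 8 -> on_hand[A=21 B=55 C=29] avail[A=6 B=55 C=29] open={R8,R9}
Step 17: cancel R8 -> on_hand[A=21 B=55 C=29] avail[A=13 B=55 C=29] open={R9}

Answer: A: 13
B: 55
C: 29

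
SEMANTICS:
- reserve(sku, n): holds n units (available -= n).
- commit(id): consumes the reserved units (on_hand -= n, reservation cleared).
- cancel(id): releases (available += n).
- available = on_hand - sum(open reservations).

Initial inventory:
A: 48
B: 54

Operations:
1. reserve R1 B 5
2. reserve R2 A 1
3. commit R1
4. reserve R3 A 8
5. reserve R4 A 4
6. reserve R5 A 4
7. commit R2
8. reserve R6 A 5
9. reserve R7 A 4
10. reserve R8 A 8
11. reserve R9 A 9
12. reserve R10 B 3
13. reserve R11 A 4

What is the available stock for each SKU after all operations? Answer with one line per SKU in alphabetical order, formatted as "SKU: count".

Answer: A: 1
B: 46

Derivation:
Step 1: reserve R1 B 5 -> on_hand[A=48 B=54] avail[A=48 B=49] open={R1}
Step 2: reserve R2 A 1 -> on_hand[A=48 B=54] avail[A=47 B=49] open={R1,R2}
Step 3: commit R1 -> on_hand[A=48 B=49] avail[A=47 B=49] open={R2}
Step 4: reserve R3 A 8 -> on_hand[A=48 B=49] avail[A=39 B=49] open={R2,R3}
Step 5: reserve R4 A 4 -> on_hand[A=48 B=49] avail[A=35 B=49] open={R2,R3,R4}
Step 6: reserve R5 A 4 -> on_hand[A=48 B=49] avail[A=31 B=49] open={R2,R3,R4,R5}
Step 7: commit R2 -> on_hand[A=47 B=49] avail[A=31 B=49] open={R3,R4,R5}
Step 8: reserve R6 A 5 -> on_hand[A=47 B=49] avail[A=26 B=49] open={R3,R4,R5,R6}
Step 9: reserve R7 A 4 -> on_hand[A=47 B=49] avail[A=22 B=49] open={R3,R4,R5,R6,R7}
Step 10: reserve R8 A 8 -> on_hand[A=47 B=49] avail[A=14 B=49] open={R3,R4,R5,R6,R7,R8}
Step 11: reserve R9 A 9 -> on_hand[A=47 B=49] avail[A=5 B=49] open={R3,R4,R5,R6,R7,R8,R9}
Step 12: reserve R10 B 3 -> on_hand[A=47 B=49] avail[A=5 B=46] open={R10,R3,R4,R5,R6,R7,R8,R9}
Step 13: reserve R11 A 4 -> on_hand[A=47 B=49] avail[A=1 B=46] open={R10,R11,R3,R4,R5,R6,R7,R8,R9}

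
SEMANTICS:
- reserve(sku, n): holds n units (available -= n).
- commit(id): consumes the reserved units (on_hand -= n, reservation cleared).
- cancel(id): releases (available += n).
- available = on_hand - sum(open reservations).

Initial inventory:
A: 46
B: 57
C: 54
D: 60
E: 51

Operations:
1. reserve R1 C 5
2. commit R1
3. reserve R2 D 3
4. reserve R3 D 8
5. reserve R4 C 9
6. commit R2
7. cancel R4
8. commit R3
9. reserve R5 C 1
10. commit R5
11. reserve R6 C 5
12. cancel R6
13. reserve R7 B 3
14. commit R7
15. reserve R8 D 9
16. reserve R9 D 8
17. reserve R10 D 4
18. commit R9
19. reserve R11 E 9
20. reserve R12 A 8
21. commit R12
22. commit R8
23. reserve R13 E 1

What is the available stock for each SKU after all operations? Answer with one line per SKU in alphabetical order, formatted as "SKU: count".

Answer: A: 38
B: 54
C: 48
D: 28
E: 41

Derivation:
Step 1: reserve R1 C 5 -> on_hand[A=46 B=57 C=54 D=60 E=51] avail[A=46 B=57 C=49 D=60 E=51] open={R1}
Step 2: commit R1 -> on_hand[A=46 B=57 C=49 D=60 E=51] avail[A=46 B=57 C=49 D=60 E=51] open={}
Step 3: reserve R2 D 3 -> on_hand[A=46 B=57 C=49 D=60 E=51] avail[A=46 B=57 C=49 D=57 E=51] open={R2}
Step 4: reserve R3 D 8 -> on_hand[A=46 B=57 C=49 D=60 E=51] avail[A=46 B=57 C=49 D=49 E=51] open={R2,R3}
Step 5: reserve R4 C 9 -> on_hand[A=46 B=57 C=49 D=60 E=51] avail[A=46 B=57 C=40 D=49 E=51] open={R2,R3,R4}
Step 6: commit R2 -> on_hand[A=46 B=57 C=49 D=57 E=51] avail[A=46 B=57 C=40 D=49 E=51] open={R3,R4}
Step 7: cancel R4 -> on_hand[A=46 B=57 C=49 D=57 E=51] avail[A=46 B=57 C=49 D=49 E=51] open={R3}
Step 8: commit R3 -> on_hand[A=46 B=57 C=49 D=49 E=51] avail[A=46 B=57 C=49 D=49 E=51] open={}
Step 9: reserve R5 C 1 -> on_hand[A=46 B=57 C=49 D=49 E=51] avail[A=46 B=57 C=48 D=49 E=51] open={R5}
Step 10: commit R5 -> on_hand[A=46 B=57 C=48 D=49 E=51] avail[A=46 B=57 C=48 D=49 E=51] open={}
Step 11: reserve R6 C 5 -> on_hand[A=46 B=57 C=48 D=49 E=51] avail[A=46 B=57 C=43 D=49 E=51] open={R6}
Step 12: cancel R6 -> on_hand[A=46 B=57 C=48 D=49 E=51] avail[A=46 B=57 C=48 D=49 E=51] open={}
Step 13: reserve R7 B 3 -> on_hand[A=46 B=57 C=48 D=49 E=51] avail[A=46 B=54 C=48 D=49 E=51] open={R7}
Step 14: commit R7 -> on_hand[A=46 B=54 C=48 D=49 E=51] avail[A=46 B=54 C=48 D=49 E=51] open={}
Step 15: reserve R8 D 9 -> on_hand[A=46 B=54 C=48 D=49 E=51] avail[A=46 B=54 C=48 D=40 E=51] open={R8}
Step 16: reserve R9 D 8 -> on_hand[A=46 B=54 C=48 D=49 E=51] avail[A=46 B=54 C=48 D=32 E=51] open={R8,R9}
Step 17: reserve R10 D 4 -> on_hand[A=46 B=54 C=48 D=49 E=51] avail[A=46 B=54 C=48 D=28 E=51] open={R10,R8,R9}
Step 18: commit R9 -> on_hand[A=46 B=54 C=48 D=41 E=51] avail[A=46 B=54 C=48 D=28 E=51] open={R10,R8}
Step 19: reserve R11 E 9 -> on_hand[A=46 B=54 C=48 D=41 E=51] avail[A=46 B=54 C=48 D=28 E=42] open={R10,R11,R8}
Step 20: reserve R12 A 8 -> on_hand[A=46 B=54 C=48 D=41 E=51] avail[A=38 B=54 C=48 D=28 E=42] open={R10,R11,R12,R8}
Step 21: commit R12 -> on_hand[A=38 B=54 C=48 D=41 E=51] avail[A=38 B=54 C=48 D=28 E=42] open={R10,R11,R8}
Step 22: commit R8 -> on_hand[A=38 B=54 C=48 D=32 E=51] avail[A=38 B=54 C=48 D=28 E=42] open={R10,R11}
Step 23: reserve R13 E 1 -> on_hand[A=38 B=54 C=48 D=32 E=51] avail[A=38 B=54 C=48 D=28 E=41] open={R10,R11,R13}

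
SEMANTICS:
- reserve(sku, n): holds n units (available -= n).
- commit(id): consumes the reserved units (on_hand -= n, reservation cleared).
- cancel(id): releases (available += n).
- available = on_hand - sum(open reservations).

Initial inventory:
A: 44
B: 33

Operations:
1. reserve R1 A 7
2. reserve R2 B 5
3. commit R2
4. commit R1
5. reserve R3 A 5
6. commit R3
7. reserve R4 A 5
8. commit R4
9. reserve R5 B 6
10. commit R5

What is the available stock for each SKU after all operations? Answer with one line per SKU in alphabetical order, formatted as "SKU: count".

Step 1: reserve R1 A 7 -> on_hand[A=44 B=33] avail[A=37 B=33] open={R1}
Step 2: reserve R2 B 5 -> on_hand[A=44 B=33] avail[A=37 B=28] open={R1,R2}
Step 3: commit R2 -> on_hand[A=44 B=28] avail[A=37 B=28] open={R1}
Step 4: commit R1 -> on_hand[A=37 B=28] avail[A=37 B=28] open={}
Step 5: reserve R3 A 5 -> on_hand[A=37 B=28] avail[A=32 B=28] open={R3}
Step 6: commit R3 -> on_hand[A=32 B=28] avail[A=32 B=28] open={}
Step 7: reserve R4 A 5 -> on_hand[A=32 B=28] avail[A=27 B=28] open={R4}
Step 8: commit R4 -> on_hand[A=27 B=28] avail[A=27 B=28] open={}
Step 9: reserve R5 B 6 -> on_hand[A=27 B=28] avail[A=27 B=22] open={R5}
Step 10: commit R5 -> on_hand[A=27 B=22] avail[A=27 B=22] open={}

Answer: A: 27
B: 22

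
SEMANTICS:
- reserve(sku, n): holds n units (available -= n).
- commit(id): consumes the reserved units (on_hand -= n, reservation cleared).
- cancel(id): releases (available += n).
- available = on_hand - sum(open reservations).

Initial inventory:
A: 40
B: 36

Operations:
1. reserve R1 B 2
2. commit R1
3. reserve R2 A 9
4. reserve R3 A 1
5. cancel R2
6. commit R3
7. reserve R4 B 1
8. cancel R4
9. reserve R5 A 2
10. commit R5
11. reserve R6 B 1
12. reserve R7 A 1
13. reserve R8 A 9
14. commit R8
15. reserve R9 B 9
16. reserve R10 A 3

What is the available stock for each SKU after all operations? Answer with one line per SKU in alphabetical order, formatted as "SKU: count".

Step 1: reserve R1 B 2 -> on_hand[A=40 B=36] avail[A=40 B=34] open={R1}
Step 2: commit R1 -> on_hand[A=40 B=34] avail[A=40 B=34] open={}
Step 3: reserve R2 A 9 -> on_hand[A=40 B=34] avail[A=31 B=34] open={R2}
Step 4: reserve R3 A 1 -> on_hand[A=40 B=34] avail[A=30 B=34] open={R2,R3}
Step 5: cancel R2 -> on_hand[A=40 B=34] avail[A=39 B=34] open={R3}
Step 6: commit R3 -> on_hand[A=39 B=34] avail[A=39 B=34] open={}
Step 7: reserve R4 B 1 -> on_hand[A=39 B=34] avail[A=39 B=33] open={R4}
Step 8: cancel R4 -> on_hand[A=39 B=34] avail[A=39 B=34] open={}
Step 9: reserve R5 A 2 -> on_hand[A=39 B=34] avail[A=37 B=34] open={R5}
Step 10: commit R5 -> on_hand[A=37 B=34] avail[A=37 B=34] open={}
Step 11: reserve R6 B 1 -> on_hand[A=37 B=34] avail[A=37 B=33] open={R6}
Step 12: reserve R7 A 1 -> on_hand[A=37 B=34] avail[A=36 B=33] open={R6,R7}
Step 13: reserve R8 A 9 -> on_hand[A=37 B=34] avail[A=27 B=33] open={R6,R7,R8}
Step 14: commit R8 -> on_hand[A=28 B=34] avail[A=27 B=33] open={R6,R7}
Step 15: reserve R9 B 9 -> on_hand[A=28 B=34] avail[A=27 B=24] open={R6,R7,R9}
Step 16: reserve R10 A 3 -> on_hand[A=28 B=34] avail[A=24 B=24] open={R10,R6,R7,R9}

Answer: A: 24
B: 24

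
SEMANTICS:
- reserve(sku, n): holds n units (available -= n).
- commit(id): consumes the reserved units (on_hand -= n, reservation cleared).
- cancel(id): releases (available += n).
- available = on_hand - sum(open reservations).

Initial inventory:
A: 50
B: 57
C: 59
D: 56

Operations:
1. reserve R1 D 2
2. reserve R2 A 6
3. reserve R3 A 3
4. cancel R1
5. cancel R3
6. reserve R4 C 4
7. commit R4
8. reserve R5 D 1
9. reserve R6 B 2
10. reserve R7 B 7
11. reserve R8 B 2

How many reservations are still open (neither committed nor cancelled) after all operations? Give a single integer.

Answer: 5

Derivation:
Step 1: reserve R1 D 2 -> on_hand[A=50 B=57 C=59 D=56] avail[A=50 B=57 C=59 D=54] open={R1}
Step 2: reserve R2 A 6 -> on_hand[A=50 B=57 C=59 D=56] avail[A=44 B=57 C=59 D=54] open={R1,R2}
Step 3: reserve R3 A 3 -> on_hand[A=50 B=57 C=59 D=56] avail[A=41 B=57 C=59 D=54] open={R1,R2,R3}
Step 4: cancel R1 -> on_hand[A=50 B=57 C=59 D=56] avail[A=41 B=57 C=59 D=56] open={R2,R3}
Step 5: cancel R3 -> on_hand[A=50 B=57 C=59 D=56] avail[A=44 B=57 C=59 D=56] open={R2}
Step 6: reserve R4 C 4 -> on_hand[A=50 B=57 C=59 D=56] avail[A=44 B=57 C=55 D=56] open={R2,R4}
Step 7: commit R4 -> on_hand[A=50 B=57 C=55 D=56] avail[A=44 B=57 C=55 D=56] open={R2}
Step 8: reserve R5 D 1 -> on_hand[A=50 B=57 C=55 D=56] avail[A=44 B=57 C=55 D=55] open={R2,R5}
Step 9: reserve R6 B 2 -> on_hand[A=50 B=57 C=55 D=56] avail[A=44 B=55 C=55 D=55] open={R2,R5,R6}
Step 10: reserve R7 B 7 -> on_hand[A=50 B=57 C=55 D=56] avail[A=44 B=48 C=55 D=55] open={R2,R5,R6,R7}
Step 11: reserve R8 B 2 -> on_hand[A=50 B=57 C=55 D=56] avail[A=44 B=46 C=55 D=55] open={R2,R5,R6,R7,R8}
Open reservations: ['R2', 'R5', 'R6', 'R7', 'R8'] -> 5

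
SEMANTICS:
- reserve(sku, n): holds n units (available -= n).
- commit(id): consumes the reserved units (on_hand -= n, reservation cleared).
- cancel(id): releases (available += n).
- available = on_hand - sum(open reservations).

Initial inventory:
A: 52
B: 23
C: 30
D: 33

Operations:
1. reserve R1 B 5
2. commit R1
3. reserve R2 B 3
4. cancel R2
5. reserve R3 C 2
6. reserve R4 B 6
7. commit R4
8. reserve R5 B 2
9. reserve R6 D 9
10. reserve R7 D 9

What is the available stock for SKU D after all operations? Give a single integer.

Answer: 15

Derivation:
Step 1: reserve R1 B 5 -> on_hand[A=52 B=23 C=30 D=33] avail[A=52 B=18 C=30 D=33] open={R1}
Step 2: commit R1 -> on_hand[A=52 B=18 C=30 D=33] avail[A=52 B=18 C=30 D=33] open={}
Step 3: reserve R2 B 3 -> on_hand[A=52 B=18 C=30 D=33] avail[A=52 B=15 C=30 D=33] open={R2}
Step 4: cancel R2 -> on_hand[A=52 B=18 C=30 D=33] avail[A=52 B=18 C=30 D=33] open={}
Step 5: reserve R3 C 2 -> on_hand[A=52 B=18 C=30 D=33] avail[A=52 B=18 C=28 D=33] open={R3}
Step 6: reserve R4 B 6 -> on_hand[A=52 B=18 C=30 D=33] avail[A=52 B=12 C=28 D=33] open={R3,R4}
Step 7: commit R4 -> on_hand[A=52 B=12 C=30 D=33] avail[A=52 B=12 C=28 D=33] open={R3}
Step 8: reserve R5 B 2 -> on_hand[A=52 B=12 C=30 D=33] avail[A=52 B=10 C=28 D=33] open={R3,R5}
Step 9: reserve R6 D 9 -> on_hand[A=52 B=12 C=30 D=33] avail[A=52 B=10 C=28 D=24] open={R3,R5,R6}
Step 10: reserve R7 D 9 -> on_hand[A=52 B=12 C=30 D=33] avail[A=52 B=10 C=28 D=15] open={R3,R5,R6,R7}
Final available[D] = 15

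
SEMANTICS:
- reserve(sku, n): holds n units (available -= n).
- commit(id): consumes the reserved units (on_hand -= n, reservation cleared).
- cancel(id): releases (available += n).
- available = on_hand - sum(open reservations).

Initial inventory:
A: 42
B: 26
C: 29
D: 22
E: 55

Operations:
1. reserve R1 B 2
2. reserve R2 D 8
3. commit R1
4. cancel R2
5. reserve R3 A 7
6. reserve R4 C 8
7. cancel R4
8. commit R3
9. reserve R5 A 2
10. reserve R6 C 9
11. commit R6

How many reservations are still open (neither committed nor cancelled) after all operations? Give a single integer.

Step 1: reserve R1 B 2 -> on_hand[A=42 B=26 C=29 D=22 E=55] avail[A=42 B=24 C=29 D=22 E=55] open={R1}
Step 2: reserve R2 D 8 -> on_hand[A=42 B=26 C=29 D=22 E=55] avail[A=42 B=24 C=29 D=14 E=55] open={R1,R2}
Step 3: commit R1 -> on_hand[A=42 B=24 C=29 D=22 E=55] avail[A=42 B=24 C=29 D=14 E=55] open={R2}
Step 4: cancel R2 -> on_hand[A=42 B=24 C=29 D=22 E=55] avail[A=42 B=24 C=29 D=22 E=55] open={}
Step 5: reserve R3 A 7 -> on_hand[A=42 B=24 C=29 D=22 E=55] avail[A=35 B=24 C=29 D=22 E=55] open={R3}
Step 6: reserve R4 C 8 -> on_hand[A=42 B=24 C=29 D=22 E=55] avail[A=35 B=24 C=21 D=22 E=55] open={R3,R4}
Step 7: cancel R4 -> on_hand[A=42 B=24 C=29 D=22 E=55] avail[A=35 B=24 C=29 D=22 E=55] open={R3}
Step 8: commit R3 -> on_hand[A=35 B=24 C=29 D=22 E=55] avail[A=35 B=24 C=29 D=22 E=55] open={}
Step 9: reserve R5 A 2 -> on_hand[A=35 B=24 C=29 D=22 E=55] avail[A=33 B=24 C=29 D=22 E=55] open={R5}
Step 10: reserve R6 C 9 -> on_hand[A=35 B=24 C=29 D=22 E=55] avail[A=33 B=24 C=20 D=22 E=55] open={R5,R6}
Step 11: commit R6 -> on_hand[A=35 B=24 C=20 D=22 E=55] avail[A=33 B=24 C=20 D=22 E=55] open={R5}
Open reservations: ['R5'] -> 1

Answer: 1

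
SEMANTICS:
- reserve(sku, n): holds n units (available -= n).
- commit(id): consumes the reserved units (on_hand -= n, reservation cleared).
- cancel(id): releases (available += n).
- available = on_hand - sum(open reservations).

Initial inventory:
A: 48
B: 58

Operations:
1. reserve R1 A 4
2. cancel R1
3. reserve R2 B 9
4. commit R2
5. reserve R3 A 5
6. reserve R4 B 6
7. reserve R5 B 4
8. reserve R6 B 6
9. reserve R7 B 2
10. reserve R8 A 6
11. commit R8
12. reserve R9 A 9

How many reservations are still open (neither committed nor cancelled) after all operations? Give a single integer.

Answer: 6

Derivation:
Step 1: reserve R1 A 4 -> on_hand[A=48 B=58] avail[A=44 B=58] open={R1}
Step 2: cancel R1 -> on_hand[A=48 B=58] avail[A=48 B=58] open={}
Step 3: reserve R2 B 9 -> on_hand[A=48 B=58] avail[A=48 B=49] open={R2}
Step 4: commit R2 -> on_hand[A=48 B=49] avail[A=48 B=49] open={}
Step 5: reserve R3 A 5 -> on_hand[A=48 B=49] avail[A=43 B=49] open={R3}
Step 6: reserve R4 B 6 -> on_hand[A=48 B=49] avail[A=43 B=43] open={R3,R4}
Step 7: reserve R5 B 4 -> on_hand[A=48 B=49] avail[A=43 B=39] open={R3,R4,R5}
Step 8: reserve R6 B 6 -> on_hand[A=48 B=49] avail[A=43 B=33] open={R3,R4,R5,R6}
Step 9: reserve R7 B 2 -> on_hand[A=48 B=49] avail[A=43 B=31] open={R3,R4,R5,R6,R7}
Step 10: reserve R8 A 6 -> on_hand[A=48 B=49] avail[A=37 B=31] open={R3,R4,R5,R6,R7,R8}
Step 11: commit R8 -> on_hand[A=42 B=49] avail[A=37 B=31] open={R3,R4,R5,R6,R7}
Step 12: reserve R9 A 9 -> on_hand[A=42 B=49] avail[A=28 B=31] open={R3,R4,R5,R6,R7,R9}
Open reservations: ['R3', 'R4', 'R5', 'R6', 'R7', 'R9'] -> 6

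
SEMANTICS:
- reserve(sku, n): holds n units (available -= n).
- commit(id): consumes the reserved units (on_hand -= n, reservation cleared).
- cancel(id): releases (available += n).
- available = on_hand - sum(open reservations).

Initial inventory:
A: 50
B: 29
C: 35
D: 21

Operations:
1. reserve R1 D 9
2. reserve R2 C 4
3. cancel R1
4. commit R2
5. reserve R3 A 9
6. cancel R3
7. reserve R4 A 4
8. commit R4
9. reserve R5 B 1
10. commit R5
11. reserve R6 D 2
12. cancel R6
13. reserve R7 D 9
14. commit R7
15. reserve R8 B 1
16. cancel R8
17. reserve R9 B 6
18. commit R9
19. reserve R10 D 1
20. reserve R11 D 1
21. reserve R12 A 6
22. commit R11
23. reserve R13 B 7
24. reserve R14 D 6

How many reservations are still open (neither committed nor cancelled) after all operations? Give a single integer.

Answer: 4

Derivation:
Step 1: reserve R1 D 9 -> on_hand[A=50 B=29 C=35 D=21] avail[A=50 B=29 C=35 D=12] open={R1}
Step 2: reserve R2 C 4 -> on_hand[A=50 B=29 C=35 D=21] avail[A=50 B=29 C=31 D=12] open={R1,R2}
Step 3: cancel R1 -> on_hand[A=50 B=29 C=35 D=21] avail[A=50 B=29 C=31 D=21] open={R2}
Step 4: commit R2 -> on_hand[A=50 B=29 C=31 D=21] avail[A=50 B=29 C=31 D=21] open={}
Step 5: reserve R3 A 9 -> on_hand[A=50 B=29 C=31 D=21] avail[A=41 B=29 C=31 D=21] open={R3}
Step 6: cancel R3 -> on_hand[A=50 B=29 C=31 D=21] avail[A=50 B=29 C=31 D=21] open={}
Step 7: reserve R4 A 4 -> on_hand[A=50 B=29 C=31 D=21] avail[A=46 B=29 C=31 D=21] open={R4}
Step 8: commit R4 -> on_hand[A=46 B=29 C=31 D=21] avail[A=46 B=29 C=31 D=21] open={}
Step 9: reserve R5 B 1 -> on_hand[A=46 B=29 C=31 D=21] avail[A=46 B=28 C=31 D=21] open={R5}
Step 10: commit R5 -> on_hand[A=46 B=28 C=31 D=21] avail[A=46 B=28 C=31 D=21] open={}
Step 11: reserve R6 D 2 -> on_hand[A=46 B=28 C=31 D=21] avail[A=46 B=28 C=31 D=19] open={R6}
Step 12: cancel R6 -> on_hand[A=46 B=28 C=31 D=21] avail[A=46 B=28 C=31 D=21] open={}
Step 13: reserve R7 D 9 -> on_hand[A=46 B=28 C=31 D=21] avail[A=46 B=28 C=31 D=12] open={R7}
Step 14: commit R7 -> on_hand[A=46 B=28 C=31 D=12] avail[A=46 B=28 C=31 D=12] open={}
Step 15: reserve R8 B 1 -> on_hand[A=46 B=28 C=31 D=12] avail[A=46 B=27 C=31 D=12] open={R8}
Step 16: cancel R8 -> on_hand[A=46 B=28 C=31 D=12] avail[A=46 B=28 C=31 D=12] open={}
Step 17: reserve R9 B 6 -> on_hand[A=46 B=28 C=31 D=12] avail[A=46 B=22 C=31 D=12] open={R9}
Step 18: commit R9 -> on_hand[A=46 B=22 C=31 D=12] avail[A=46 B=22 C=31 D=12] open={}
Step 19: reserve R10 D 1 -> on_hand[A=46 B=22 C=31 D=12] avail[A=46 B=22 C=31 D=11] open={R10}
Step 20: reserve R11 D 1 -> on_hand[A=46 B=22 C=31 D=12] avail[A=46 B=22 C=31 D=10] open={R10,R11}
Step 21: reserve R12 A 6 -> on_hand[A=46 B=22 C=31 D=12] avail[A=40 B=22 C=31 D=10] open={R10,R11,R12}
Step 22: commit R11 -> on_hand[A=46 B=22 C=31 D=11] avail[A=40 B=22 C=31 D=10] open={R10,R12}
Step 23: reserve R13 B 7 -> on_hand[A=46 B=22 C=31 D=11] avail[A=40 B=15 C=31 D=10] open={R10,R12,R13}
Step 24: reserve R14 D 6 -> on_hand[A=46 B=22 C=31 D=11] avail[A=40 B=15 C=31 D=4] open={R10,R12,R13,R14}
Open reservations: ['R10', 'R12', 'R13', 'R14'] -> 4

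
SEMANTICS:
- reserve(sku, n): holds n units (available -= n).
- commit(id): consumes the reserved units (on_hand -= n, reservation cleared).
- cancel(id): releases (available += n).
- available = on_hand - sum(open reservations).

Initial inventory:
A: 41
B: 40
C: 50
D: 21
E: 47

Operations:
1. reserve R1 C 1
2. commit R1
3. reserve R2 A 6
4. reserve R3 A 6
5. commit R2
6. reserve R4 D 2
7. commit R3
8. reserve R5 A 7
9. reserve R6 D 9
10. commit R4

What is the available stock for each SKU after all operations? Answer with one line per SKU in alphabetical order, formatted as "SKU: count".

Answer: A: 22
B: 40
C: 49
D: 10
E: 47

Derivation:
Step 1: reserve R1 C 1 -> on_hand[A=41 B=40 C=50 D=21 E=47] avail[A=41 B=40 C=49 D=21 E=47] open={R1}
Step 2: commit R1 -> on_hand[A=41 B=40 C=49 D=21 E=47] avail[A=41 B=40 C=49 D=21 E=47] open={}
Step 3: reserve R2 A 6 -> on_hand[A=41 B=40 C=49 D=21 E=47] avail[A=35 B=40 C=49 D=21 E=47] open={R2}
Step 4: reserve R3 A 6 -> on_hand[A=41 B=40 C=49 D=21 E=47] avail[A=29 B=40 C=49 D=21 E=47] open={R2,R3}
Step 5: commit R2 -> on_hand[A=35 B=40 C=49 D=21 E=47] avail[A=29 B=40 C=49 D=21 E=47] open={R3}
Step 6: reserve R4 D 2 -> on_hand[A=35 B=40 C=49 D=21 E=47] avail[A=29 B=40 C=49 D=19 E=47] open={R3,R4}
Step 7: commit R3 -> on_hand[A=29 B=40 C=49 D=21 E=47] avail[A=29 B=40 C=49 D=19 E=47] open={R4}
Step 8: reserve R5 A 7 -> on_hand[A=29 B=40 C=49 D=21 E=47] avail[A=22 B=40 C=49 D=19 E=47] open={R4,R5}
Step 9: reserve R6 D 9 -> on_hand[A=29 B=40 C=49 D=21 E=47] avail[A=22 B=40 C=49 D=10 E=47] open={R4,R5,R6}
Step 10: commit R4 -> on_hand[A=29 B=40 C=49 D=19 E=47] avail[A=22 B=40 C=49 D=10 E=47] open={R5,R6}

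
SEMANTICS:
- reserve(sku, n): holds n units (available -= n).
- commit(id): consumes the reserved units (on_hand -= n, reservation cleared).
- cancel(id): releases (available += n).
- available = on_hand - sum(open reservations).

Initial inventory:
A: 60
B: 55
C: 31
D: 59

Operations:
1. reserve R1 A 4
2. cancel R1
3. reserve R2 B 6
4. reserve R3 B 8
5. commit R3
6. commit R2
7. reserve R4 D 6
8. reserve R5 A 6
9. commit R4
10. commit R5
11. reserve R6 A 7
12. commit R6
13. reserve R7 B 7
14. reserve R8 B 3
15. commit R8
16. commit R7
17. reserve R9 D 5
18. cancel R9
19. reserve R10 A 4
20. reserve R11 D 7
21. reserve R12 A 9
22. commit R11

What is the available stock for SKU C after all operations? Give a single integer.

Answer: 31

Derivation:
Step 1: reserve R1 A 4 -> on_hand[A=60 B=55 C=31 D=59] avail[A=56 B=55 C=31 D=59] open={R1}
Step 2: cancel R1 -> on_hand[A=60 B=55 C=31 D=59] avail[A=60 B=55 C=31 D=59] open={}
Step 3: reserve R2 B 6 -> on_hand[A=60 B=55 C=31 D=59] avail[A=60 B=49 C=31 D=59] open={R2}
Step 4: reserve R3 B 8 -> on_hand[A=60 B=55 C=31 D=59] avail[A=60 B=41 C=31 D=59] open={R2,R3}
Step 5: commit R3 -> on_hand[A=60 B=47 C=31 D=59] avail[A=60 B=41 C=31 D=59] open={R2}
Step 6: commit R2 -> on_hand[A=60 B=41 C=31 D=59] avail[A=60 B=41 C=31 D=59] open={}
Step 7: reserve R4 D 6 -> on_hand[A=60 B=41 C=31 D=59] avail[A=60 B=41 C=31 D=53] open={R4}
Step 8: reserve R5 A 6 -> on_hand[A=60 B=41 C=31 D=59] avail[A=54 B=41 C=31 D=53] open={R4,R5}
Step 9: commit R4 -> on_hand[A=60 B=41 C=31 D=53] avail[A=54 B=41 C=31 D=53] open={R5}
Step 10: commit R5 -> on_hand[A=54 B=41 C=31 D=53] avail[A=54 B=41 C=31 D=53] open={}
Step 11: reserve R6 A 7 -> on_hand[A=54 B=41 C=31 D=53] avail[A=47 B=41 C=31 D=53] open={R6}
Step 12: commit R6 -> on_hand[A=47 B=41 C=31 D=53] avail[A=47 B=41 C=31 D=53] open={}
Step 13: reserve R7 B 7 -> on_hand[A=47 B=41 C=31 D=53] avail[A=47 B=34 C=31 D=53] open={R7}
Step 14: reserve R8 B 3 -> on_hand[A=47 B=41 C=31 D=53] avail[A=47 B=31 C=31 D=53] open={R7,R8}
Step 15: commit R8 -> on_hand[A=47 B=38 C=31 D=53] avail[A=47 B=31 C=31 D=53] open={R7}
Step 16: commit R7 -> on_hand[A=47 B=31 C=31 D=53] avail[A=47 B=31 C=31 D=53] open={}
Step 17: reserve R9 D 5 -> on_hand[A=47 B=31 C=31 D=53] avail[A=47 B=31 C=31 D=48] open={R9}
Step 18: cancel R9 -> on_hand[A=47 B=31 C=31 D=53] avail[A=47 B=31 C=31 D=53] open={}
Step 19: reserve R10 A 4 -> on_hand[A=47 B=31 C=31 D=53] avail[A=43 B=31 C=31 D=53] open={R10}
Step 20: reserve R11 D 7 -> on_hand[A=47 B=31 C=31 D=53] avail[A=43 B=31 C=31 D=46] open={R10,R11}
Step 21: reserve R12 A 9 -> on_hand[A=47 B=31 C=31 D=53] avail[A=34 B=31 C=31 D=46] open={R10,R11,R12}
Step 22: commit R11 -> on_hand[A=47 B=31 C=31 D=46] avail[A=34 B=31 C=31 D=46] open={R10,R12}
Final available[C] = 31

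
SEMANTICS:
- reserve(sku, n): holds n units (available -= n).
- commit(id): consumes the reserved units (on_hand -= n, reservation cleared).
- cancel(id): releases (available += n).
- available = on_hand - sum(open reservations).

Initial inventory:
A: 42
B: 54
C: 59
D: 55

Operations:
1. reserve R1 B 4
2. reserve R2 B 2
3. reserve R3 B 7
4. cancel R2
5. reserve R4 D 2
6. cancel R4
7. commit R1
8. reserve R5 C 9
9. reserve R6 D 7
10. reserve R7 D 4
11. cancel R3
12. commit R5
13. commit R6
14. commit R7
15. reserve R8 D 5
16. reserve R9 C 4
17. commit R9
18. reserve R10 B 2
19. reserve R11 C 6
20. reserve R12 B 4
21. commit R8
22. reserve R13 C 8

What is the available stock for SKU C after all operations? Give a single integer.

Step 1: reserve R1 B 4 -> on_hand[A=42 B=54 C=59 D=55] avail[A=42 B=50 C=59 D=55] open={R1}
Step 2: reserve R2 B 2 -> on_hand[A=42 B=54 C=59 D=55] avail[A=42 B=48 C=59 D=55] open={R1,R2}
Step 3: reserve R3 B 7 -> on_hand[A=42 B=54 C=59 D=55] avail[A=42 B=41 C=59 D=55] open={R1,R2,R3}
Step 4: cancel R2 -> on_hand[A=42 B=54 C=59 D=55] avail[A=42 B=43 C=59 D=55] open={R1,R3}
Step 5: reserve R4 D 2 -> on_hand[A=42 B=54 C=59 D=55] avail[A=42 B=43 C=59 D=53] open={R1,R3,R4}
Step 6: cancel R4 -> on_hand[A=42 B=54 C=59 D=55] avail[A=42 B=43 C=59 D=55] open={R1,R3}
Step 7: commit R1 -> on_hand[A=42 B=50 C=59 D=55] avail[A=42 B=43 C=59 D=55] open={R3}
Step 8: reserve R5 C 9 -> on_hand[A=42 B=50 C=59 D=55] avail[A=42 B=43 C=50 D=55] open={R3,R5}
Step 9: reserve R6 D 7 -> on_hand[A=42 B=50 C=59 D=55] avail[A=42 B=43 C=50 D=48] open={R3,R5,R6}
Step 10: reserve R7 D 4 -> on_hand[A=42 B=50 C=59 D=55] avail[A=42 B=43 C=50 D=44] open={R3,R5,R6,R7}
Step 11: cancel R3 -> on_hand[A=42 B=50 C=59 D=55] avail[A=42 B=50 C=50 D=44] open={R5,R6,R7}
Step 12: commit R5 -> on_hand[A=42 B=50 C=50 D=55] avail[A=42 B=50 C=50 D=44] open={R6,R7}
Step 13: commit R6 -> on_hand[A=42 B=50 C=50 D=48] avail[A=42 B=50 C=50 D=44] open={R7}
Step 14: commit R7 -> on_hand[A=42 B=50 C=50 D=44] avail[A=42 B=50 C=50 D=44] open={}
Step 15: reserve R8 D 5 -> on_hand[A=42 B=50 C=50 D=44] avail[A=42 B=50 C=50 D=39] open={R8}
Step 16: reserve R9 C 4 -> on_hand[A=42 B=50 C=50 D=44] avail[A=42 B=50 C=46 D=39] open={R8,R9}
Step 17: commit R9 -> on_hand[A=42 B=50 C=46 D=44] avail[A=42 B=50 C=46 D=39] open={R8}
Step 18: reserve R10 B 2 -> on_hand[A=42 B=50 C=46 D=44] avail[A=42 B=48 C=46 D=39] open={R10,R8}
Step 19: reserve R11 C 6 -> on_hand[A=42 B=50 C=46 D=44] avail[A=42 B=48 C=40 D=39] open={R10,R11,R8}
Step 20: reserve R12 B 4 -> on_hand[A=42 B=50 C=46 D=44] avail[A=42 B=44 C=40 D=39] open={R10,R11,R12,R8}
Step 21: commit R8 -> on_hand[A=42 B=50 C=46 D=39] avail[A=42 B=44 C=40 D=39] open={R10,R11,R12}
Step 22: reserve R13 C 8 -> on_hand[A=42 B=50 C=46 D=39] avail[A=42 B=44 C=32 D=39] open={R10,R11,R12,R13}
Final available[C] = 32

Answer: 32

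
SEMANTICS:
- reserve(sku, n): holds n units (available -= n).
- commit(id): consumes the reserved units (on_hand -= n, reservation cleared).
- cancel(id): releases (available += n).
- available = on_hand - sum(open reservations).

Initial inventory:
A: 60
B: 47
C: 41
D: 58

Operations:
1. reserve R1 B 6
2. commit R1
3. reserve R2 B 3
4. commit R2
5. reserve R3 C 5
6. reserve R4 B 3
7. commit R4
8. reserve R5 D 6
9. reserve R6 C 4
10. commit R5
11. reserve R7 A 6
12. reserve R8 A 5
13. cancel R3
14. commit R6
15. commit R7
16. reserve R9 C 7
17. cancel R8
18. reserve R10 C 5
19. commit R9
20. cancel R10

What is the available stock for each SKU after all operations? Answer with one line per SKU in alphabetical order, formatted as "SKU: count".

Step 1: reserve R1 B 6 -> on_hand[A=60 B=47 C=41 D=58] avail[A=60 B=41 C=41 D=58] open={R1}
Step 2: commit R1 -> on_hand[A=60 B=41 C=41 D=58] avail[A=60 B=41 C=41 D=58] open={}
Step 3: reserve R2 B 3 -> on_hand[A=60 B=41 C=41 D=58] avail[A=60 B=38 C=41 D=58] open={R2}
Step 4: commit R2 -> on_hand[A=60 B=38 C=41 D=58] avail[A=60 B=38 C=41 D=58] open={}
Step 5: reserve R3 C 5 -> on_hand[A=60 B=38 C=41 D=58] avail[A=60 B=38 C=36 D=58] open={R3}
Step 6: reserve R4 B 3 -> on_hand[A=60 B=38 C=41 D=58] avail[A=60 B=35 C=36 D=58] open={R3,R4}
Step 7: commit R4 -> on_hand[A=60 B=35 C=41 D=58] avail[A=60 B=35 C=36 D=58] open={R3}
Step 8: reserve R5 D 6 -> on_hand[A=60 B=35 C=41 D=58] avail[A=60 B=35 C=36 D=52] open={R3,R5}
Step 9: reserve R6 C 4 -> on_hand[A=60 B=35 C=41 D=58] avail[A=60 B=35 C=32 D=52] open={R3,R5,R6}
Step 10: commit R5 -> on_hand[A=60 B=35 C=41 D=52] avail[A=60 B=35 C=32 D=52] open={R3,R6}
Step 11: reserve R7 A 6 -> on_hand[A=60 B=35 C=41 D=52] avail[A=54 B=35 C=32 D=52] open={R3,R6,R7}
Step 12: reserve R8 A 5 -> on_hand[A=60 B=35 C=41 D=52] avail[A=49 B=35 C=32 D=52] open={R3,R6,R7,R8}
Step 13: cancel R3 -> on_hand[A=60 B=35 C=41 D=52] avail[A=49 B=35 C=37 D=52] open={R6,R7,R8}
Step 14: commit R6 -> on_hand[A=60 B=35 C=37 D=52] avail[A=49 B=35 C=37 D=52] open={R7,R8}
Step 15: commit R7 -> on_hand[A=54 B=35 C=37 D=52] avail[A=49 B=35 C=37 D=52] open={R8}
Step 16: reserve R9 C 7 -> on_hand[A=54 B=35 C=37 D=52] avail[A=49 B=35 C=30 D=52] open={R8,R9}
Step 17: cancel R8 -> on_hand[A=54 B=35 C=37 D=52] avail[A=54 B=35 C=30 D=52] open={R9}
Step 18: reserve R10 C 5 -> on_hand[A=54 B=35 C=37 D=52] avail[A=54 B=35 C=25 D=52] open={R10,R9}
Step 19: commit R9 -> on_hand[A=54 B=35 C=30 D=52] avail[A=54 B=35 C=25 D=52] open={R10}
Step 20: cancel R10 -> on_hand[A=54 B=35 C=30 D=52] avail[A=54 B=35 C=30 D=52] open={}

Answer: A: 54
B: 35
C: 30
D: 52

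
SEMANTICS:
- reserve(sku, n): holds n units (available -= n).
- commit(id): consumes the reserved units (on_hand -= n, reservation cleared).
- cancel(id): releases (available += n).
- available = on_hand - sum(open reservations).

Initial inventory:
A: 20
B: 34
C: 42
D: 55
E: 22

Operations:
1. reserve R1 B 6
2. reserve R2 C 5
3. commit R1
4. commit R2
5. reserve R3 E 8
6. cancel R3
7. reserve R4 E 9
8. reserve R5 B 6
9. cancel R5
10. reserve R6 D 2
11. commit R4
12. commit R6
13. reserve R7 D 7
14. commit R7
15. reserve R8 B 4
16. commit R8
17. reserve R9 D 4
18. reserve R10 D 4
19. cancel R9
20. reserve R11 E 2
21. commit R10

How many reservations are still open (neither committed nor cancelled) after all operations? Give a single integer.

Answer: 1

Derivation:
Step 1: reserve R1 B 6 -> on_hand[A=20 B=34 C=42 D=55 E=22] avail[A=20 B=28 C=42 D=55 E=22] open={R1}
Step 2: reserve R2 C 5 -> on_hand[A=20 B=34 C=42 D=55 E=22] avail[A=20 B=28 C=37 D=55 E=22] open={R1,R2}
Step 3: commit R1 -> on_hand[A=20 B=28 C=42 D=55 E=22] avail[A=20 B=28 C=37 D=55 E=22] open={R2}
Step 4: commit R2 -> on_hand[A=20 B=28 C=37 D=55 E=22] avail[A=20 B=28 C=37 D=55 E=22] open={}
Step 5: reserve R3 E 8 -> on_hand[A=20 B=28 C=37 D=55 E=22] avail[A=20 B=28 C=37 D=55 E=14] open={R3}
Step 6: cancel R3 -> on_hand[A=20 B=28 C=37 D=55 E=22] avail[A=20 B=28 C=37 D=55 E=22] open={}
Step 7: reserve R4 E 9 -> on_hand[A=20 B=28 C=37 D=55 E=22] avail[A=20 B=28 C=37 D=55 E=13] open={R4}
Step 8: reserve R5 B 6 -> on_hand[A=20 B=28 C=37 D=55 E=22] avail[A=20 B=22 C=37 D=55 E=13] open={R4,R5}
Step 9: cancel R5 -> on_hand[A=20 B=28 C=37 D=55 E=22] avail[A=20 B=28 C=37 D=55 E=13] open={R4}
Step 10: reserve R6 D 2 -> on_hand[A=20 B=28 C=37 D=55 E=22] avail[A=20 B=28 C=37 D=53 E=13] open={R4,R6}
Step 11: commit R4 -> on_hand[A=20 B=28 C=37 D=55 E=13] avail[A=20 B=28 C=37 D=53 E=13] open={R6}
Step 12: commit R6 -> on_hand[A=20 B=28 C=37 D=53 E=13] avail[A=20 B=28 C=37 D=53 E=13] open={}
Step 13: reserve R7 D 7 -> on_hand[A=20 B=28 C=37 D=53 E=13] avail[A=20 B=28 C=37 D=46 E=13] open={R7}
Step 14: commit R7 -> on_hand[A=20 B=28 C=37 D=46 E=13] avail[A=20 B=28 C=37 D=46 E=13] open={}
Step 15: reserve R8 B 4 -> on_hand[A=20 B=28 C=37 D=46 E=13] avail[A=20 B=24 C=37 D=46 E=13] open={R8}
Step 16: commit R8 -> on_hand[A=20 B=24 C=37 D=46 E=13] avail[A=20 B=24 C=37 D=46 E=13] open={}
Step 17: reserve R9 D 4 -> on_hand[A=20 B=24 C=37 D=46 E=13] avail[A=20 B=24 C=37 D=42 E=13] open={R9}
Step 18: reserve R10 D 4 -> on_hand[A=20 B=24 C=37 D=46 E=13] avail[A=20 B=24 C=37 D=38 E=13] open={R10,R9}
Step 19: cancel R9 -> on_hand[A=20 B=24 C=37 D=46 E=13] avail[A=20 B=24 C=37 D=42 E=13] open={R10}
Step 20: reserve R11 E 2 -> on_hand[A=20 B=24 C=37 D=46 E=13] avail[A=20 B=24 C=37 D=42 E=11] open={R10,R11}
Step 21: commit R10 -> on_hand[A=20 B=24 C=37 D=42 E=13] avail[A=20 B=24 C=37 D=42 E=11] open={R11}
Open reservations: ['R11'] -> 1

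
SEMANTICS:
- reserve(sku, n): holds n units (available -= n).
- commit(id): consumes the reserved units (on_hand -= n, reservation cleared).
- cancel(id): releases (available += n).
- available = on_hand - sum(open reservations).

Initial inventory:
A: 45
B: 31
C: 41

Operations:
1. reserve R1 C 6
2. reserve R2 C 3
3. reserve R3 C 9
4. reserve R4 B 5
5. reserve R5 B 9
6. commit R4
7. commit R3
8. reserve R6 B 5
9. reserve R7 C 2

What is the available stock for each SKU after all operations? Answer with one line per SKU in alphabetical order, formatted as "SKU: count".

Step 1: reserve R1 C 6 -> on_hand[A=45 B=31 C=41] avail[A=45 B=31 C=35] open={R1}
Step 2: reserve R2 C 3 -> on_hand[A=45 B=31 C=41] avail[A=45 B=31 C=32] open={R1,R2}
Step 3: reserve R3 C 9 -> on_hand[A=45 B=31 C=41] avail[A=45 B=31 C=23] open={R1,R2,R3}
Step 4: reserve R4 B 5 -> on_hand[A=45 B=31 C=41] avail[A=45 B=26 C=23] open={R1,R2,R3,R4}
Step 5: reserve R5 B 9 -> on_hand[A=45 B=31 C=41] avail[A=45 B=17 C=23] open={R1,R2,R3,R4,R5}
Step 6: commit R4 -> on_hand[A=45 B=26 C=41] avail[A=45 B=17 C=23] open={R1,R2,R3,R5}
Step 7: commit R3 -> on_hand[A=45 B=26 C=32] avail[A=45 B=17 C=23] open={R1,R2,R5}
Step 8: reserve R6 B 5 -> on_hand[A=45 B=26 C=32] avail[A=45 B=12 C=23] open={R1,R2,R5,R6}
Step 9: reserve R7 C 2 -> on_hand[A=45 B=26 C=32] avail[A=45 B=12 C=21] open={R1,R2,R5,R6,R7}

Answer: A: 45
B: 12
C: 21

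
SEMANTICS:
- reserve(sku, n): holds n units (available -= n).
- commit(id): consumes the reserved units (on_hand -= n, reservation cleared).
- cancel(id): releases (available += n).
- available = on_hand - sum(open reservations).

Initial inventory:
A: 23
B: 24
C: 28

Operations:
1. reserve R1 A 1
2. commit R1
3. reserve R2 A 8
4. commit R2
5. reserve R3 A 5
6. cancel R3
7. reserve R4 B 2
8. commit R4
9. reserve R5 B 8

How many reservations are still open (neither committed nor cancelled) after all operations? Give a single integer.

Step 1: reserve R1 A 1 -> on_hand[A=23 B=24 C=28] avail[A=22 B=24 C=28] open={R1}
Step 2: commit R1 -> on_hand[A=22 B=24 C=28] avail[A=22 B=24 C=28] open={}
Step 3: reserve R2 A 8 -> on_hand[A=22 B=24 C=28] avail[A=14 B=24 C=28] open={R2}
Step 4: commit R2 -> on_hand[A=14 B=24 C=28] avail[A=14 B=24 C=28] open={}
Step 5: reserve R3 A 5 -> on_hand[A=14 B=24 C=28] avail[A=9 B=24 C=28] open={R3}
Step 6: cancel R3 -> on_hand[A=14 B=24 C=28] avail[A=14 B=24 C=28] open={}
Step 7: reserve R4 B 2 -> on_hand[A=14 B=24 C=28] avail[A=14 B=22 C=28] open={R4}
Step 8: commit R4 -> on_hand[A=14 B=22 C=28] avail[A=14 B=22 C=28] open={}
Step 9: reserve R5 B 8 -> on_hand[A=14 B=22 C=28] avail[A=14 B=14 C=28] open={R5}
Open reservations: ['R5'] -> 1

Answer: 1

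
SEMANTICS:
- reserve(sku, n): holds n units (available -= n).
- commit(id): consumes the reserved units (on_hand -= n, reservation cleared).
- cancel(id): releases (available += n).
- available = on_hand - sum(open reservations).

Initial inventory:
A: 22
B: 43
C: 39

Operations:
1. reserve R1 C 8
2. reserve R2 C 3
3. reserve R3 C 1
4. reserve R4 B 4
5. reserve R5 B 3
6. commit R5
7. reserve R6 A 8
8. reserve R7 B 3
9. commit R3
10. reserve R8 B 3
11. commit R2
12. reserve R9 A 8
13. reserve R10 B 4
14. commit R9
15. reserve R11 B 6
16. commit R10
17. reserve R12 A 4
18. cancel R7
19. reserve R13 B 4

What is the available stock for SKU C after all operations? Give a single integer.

Answer: 27

Derivation:
Step 1: reserve R1 C 8 -> on_hand[A=22 B=43 C=39] avail[A=22 B=43 C=31] open={R1}
Step 2: reserve R2 C 3 -> on_hand[A=22 B=43 C=39] avail[A=22 B=43 C=28] open={R1,R2}
Step 3: reserve R3 C 1 -> on_hand[A=22 B=43 C=39] avail[A=22 B=43 C=27] open={R1,R2,R3}
Step 4: reserve R4 B 4 -> on_hand[A=22 B=43 C=39] avail[A=22 B=39 C=27] open={R1,R2,R3,R4}
Step 5: reserve R5 B 3 -> on_hand[A=22 B=43 C=39] avail[A=22 B=36 C=27] open={R1,R2,R3,R4,R5}
Step 6: commit R5 -> on_hand[A=22 B=40 C=39] avail[A=22 B=36 C=27] open={R1,R2,R3,R4}
Step 7: reserve R6 A 8 -> on_hand[A=22 B=40 C=39] avail[A=14 B=36 C=27] open={R1,R2,R3,R4,R6}
Step 8: reserve R7 B 3 -> on_hand[A=22 B=40 C=39] avail[A=14 B=33 C=27] open={R1,R2,R3,R4,R6,R7}
Step 9: commit R3 -> on_hand[A=22 B=40 C=38] avail[A=14 B=33 C=27] open={R1,R2,R4,R6,R7}
Step 10: reserve R8 B 3 -> on_hand[A=22 B=40 C=38] avail[A=14 B=30 C=27] open={R1,R2,R4,R6,R7,R8}
Step 11: commit R2 -> on_hand[A=22 B=40 C=35] avail[A=14 B=30 C=27] open={R1,R4,R6,R7,R8}
Step 12: reserve R9 A 8 -> on_hand[A=22 B=40 C=35] avail[A=6 B=30 C=27] open={R1,R4,R6,R7,R8,R9}
Step 13: reserve R10 B 4 -> on_hand[A=22 B=40 C=35] avail[A=6 B=26 C=27] open={R1,R10,R4,R6,R7,R8,R9}
Step 14: commit R9 -> on_hand[A=14 B=40 C=35] avail[A=6 B=26 C=27] open={R1,R10,R4,R6,R7,R8}
Step 15: reserve R11 B 6 -> on_hand[A=14 B=40 C=35] avail[A=6 B=20 C=27] open={R1,R10,R11,R4,R6,R7,R8}
Step 16: commit R10 -> on_hand[A=14 B=36 C=35] avail[A=6 B=20 C=27] open={R1,R11,R4,R6,R7,R8}
Step 17: reserve R12 A 4 -> on_hand[A=14 B=36 C=35] avail[A=2 B=20 C=27] open={R1,R11,R12,R4,R6,R7,R8}
Step 18: cancel R7 -> on_hand[A=14 B=36 C=35] avail[A=2 B=23 C=27] open={R1,R11,R12,R4,R6,R8}
Step 19: reserve R13 B 4 -> on_hand[A=14 B=36 C=35] avail[A=2 B=19 C=27] open={R1,R11,R12,R13,R4,R6,R8}
Final available[C] = 27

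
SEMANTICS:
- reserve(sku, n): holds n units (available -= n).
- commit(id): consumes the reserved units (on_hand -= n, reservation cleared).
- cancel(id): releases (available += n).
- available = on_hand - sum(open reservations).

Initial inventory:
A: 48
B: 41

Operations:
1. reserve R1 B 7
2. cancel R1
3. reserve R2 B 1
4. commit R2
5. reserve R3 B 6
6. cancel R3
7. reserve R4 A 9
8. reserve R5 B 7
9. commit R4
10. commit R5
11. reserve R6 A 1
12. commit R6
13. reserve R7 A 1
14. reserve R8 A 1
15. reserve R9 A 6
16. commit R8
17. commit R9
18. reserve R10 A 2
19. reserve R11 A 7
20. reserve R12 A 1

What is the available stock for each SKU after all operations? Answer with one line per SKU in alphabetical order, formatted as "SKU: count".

Answer: A: 20
B: 33

Derivation:
Step 1: reserve R1 B 7 -> on_hand[A=48 B=41] avail[A=48 B=34] open={R1}
Step 2: cancel R1 -> on_hand[A=48 B=41] avail[A=48 B=41] open={}
Step 3: reserve R2 B 1 -> on_hand[A=48 B=41] avail[A=48 B=40] open={R2}
Step 4: commit R2 -> on_hand[A=48 B=40] avail[A=48 B=40] open={}
Step 5: reserve R3 B 6 -> on_hand[A=48 B=40] avail[A=48 B=34] open={R3}
Step 6: cancel R3 -> on_hand[A=48 B=40] avail[A=48 B=40] open={}
Step 7: reserve R4 A 9 -> on_hand[A=48 B=40] avail[A=39 B=40] open={R4}
Step 8: reserve R5 B 7 -> on_hand[A=48 B=40] avail[A=39 B=33] open={R4,R5}
Step 9: commit R4 -> on_hand[A=39 B=40] avail[A=39 B=33] open={R5}
Step 10: commit R5 -> on_hand[A=39 B=33] avail[A=39 B=33] open={}
Step 11: reserve R6 A 1 -> on_hand[A=39 B=33] avail[A=38 B=33] open={R6}
Step 12: commit R6 -> on_hand[A=38 B=33] avail[A=38 B=33] open={}
Step 13: reserve R7 A 1 -> on_hand[A=38 B=33] avail[A=37 B=33] open={R7}
Step 14: reserve R8 A 1 -> on_hand[A=38 B=33] avail[A=36 B=33] open={R7,R8}
Step 15: reserve R9 A 6 -> on_hand[A=38 B=33] avail[A=30 B=33] open={R7,R8,R9}
Step 16: commit R8 -> on_hand[A=37 B=33] avail[A=30 B=33] open={R7,R9}
Step 17: commit R9 -> on_hand[A=31 B=33] avail[A=30 B=33] open={R7}
Step 18: reserve R10 A 2 -> on_hand[A=31 B=33] avail[A=28 B=33] open={R10,R7}
Step 19: reserve R11 A 7 -> on_hand[A=31 B=33] avail[A=21 B=33] open={R10,R11,R7}
Step 20: reserve R12 A 1 -> on_hand[A=31 B=33] avail[A=20 B=33] open={R10,R11,R12,R7}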